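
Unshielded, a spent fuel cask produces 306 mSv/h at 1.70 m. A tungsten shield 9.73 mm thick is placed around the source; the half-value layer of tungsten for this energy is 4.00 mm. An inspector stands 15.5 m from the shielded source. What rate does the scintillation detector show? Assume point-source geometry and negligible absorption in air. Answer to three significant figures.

0.682 mSv/h

Distance alone: 306 × (1.70/15.5)² = 306 × 0.01203 = 3.681 mSv/h.
Shield: 9.73/4.00 = 2.433 half-value layers → attenuation 2^(−2.433) = 0.1852.
Combined: 3.681 × 0.1852 = 0.6817 mSv/h.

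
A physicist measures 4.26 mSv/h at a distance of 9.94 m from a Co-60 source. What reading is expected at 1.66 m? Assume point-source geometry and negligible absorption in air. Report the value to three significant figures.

153 mSv/h

By the inverse-square law, the rate at 1.66 m is
4.26 × (9.94/1.66)² = 4.26 × 35.86 = 152.8 mSv/h.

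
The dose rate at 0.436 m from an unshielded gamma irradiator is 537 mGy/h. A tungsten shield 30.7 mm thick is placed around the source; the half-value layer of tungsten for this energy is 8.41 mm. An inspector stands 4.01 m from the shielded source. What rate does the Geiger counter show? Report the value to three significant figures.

0.506 mGy/h

Distance alone: 537 × (0.436/4.01)² = 537 × 0.01182 = 6.347 mGy/h.
Shield: 30.7/8.41 = 3.650 half-value layers → attenuation 2^(−3.650) = 0.07966.
Combined: 6.347 × 0.07966 = 0.5056 mGy/h.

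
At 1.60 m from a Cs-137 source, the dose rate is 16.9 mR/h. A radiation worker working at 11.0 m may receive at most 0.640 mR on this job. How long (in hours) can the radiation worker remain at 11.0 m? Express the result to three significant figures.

1.79 h

Intensity scales as (d₁/d₂)², so rate at 11.0 m:
16.9 × (1.60/11.0)² = 16.9 × 0.02116 = 0.3576 mR/h.
Stay time = 0.640 mR ÷ 0.3576 mR/h = 1.790 h.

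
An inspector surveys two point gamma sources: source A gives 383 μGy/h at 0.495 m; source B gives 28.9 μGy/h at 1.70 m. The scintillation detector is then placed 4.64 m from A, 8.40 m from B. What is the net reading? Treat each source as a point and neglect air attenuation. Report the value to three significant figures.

Each source contributes Iᵢ·(dᵢ/rᵢ)²; contributions add.
A: 383 × (0.495/4.64)² = 4.359 μGy/h
B: 28.9 × (1.70/8.40)² = 1.184 μGy/h
Total = 4.359 + 1.184 = 5.543 μGy/h.

5.54 μGy/h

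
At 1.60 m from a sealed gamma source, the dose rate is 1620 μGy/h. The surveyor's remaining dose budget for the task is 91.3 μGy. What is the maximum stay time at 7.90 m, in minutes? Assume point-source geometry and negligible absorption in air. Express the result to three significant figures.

Since intensity falls as 1/r², rate at 7.90 m:
1620 × (1.60/7.90)² = 1620 × 0.04102 = 66.45 μGy/h.
Stay time = 91.3 μGy ÷ 66.45 μGy/h = 1.374 h = 82.44 min.

82.4 min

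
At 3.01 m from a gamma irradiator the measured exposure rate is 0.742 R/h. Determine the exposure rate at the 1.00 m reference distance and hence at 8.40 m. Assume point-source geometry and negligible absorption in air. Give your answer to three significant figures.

Using I₁d₁² = I₂d₂²,
At 1.00 m: 0.742 × (3.01/1.00)² = 0.742 × 9.060 = 6.723 R/h
At 8.40 m: 6.723 × (1.00/8.40)² = 6.723 × 0.01417 = 0.09526 R/h.

6.72 R/h; 0.0953 R/h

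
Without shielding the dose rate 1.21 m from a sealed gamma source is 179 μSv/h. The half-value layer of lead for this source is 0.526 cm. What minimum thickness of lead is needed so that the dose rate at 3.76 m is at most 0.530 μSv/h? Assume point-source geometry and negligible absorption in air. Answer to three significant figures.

At 3.76 m, distance alone gives (1.21/3.76)² = 0.1036, so 179 × 0.1036 = 18.54 μSv/h.
Further attenuation needed: 18.54/0.530 = 34.98.
n = log₂(34.98) = 5.128 half-value layers.
Thickness = 5.128 × 0.526 cm = 2.697 cm.

2.70 cm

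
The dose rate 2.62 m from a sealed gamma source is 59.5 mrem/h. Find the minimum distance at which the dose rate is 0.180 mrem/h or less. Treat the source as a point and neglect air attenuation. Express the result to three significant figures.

47.6 m

Intensity scales as (d₁/d₂)², so d₂ = d₁·√(I₁/I₂).
I₁/I₂ = 59.5/0.180 = 330.6, so d₂ = 2.62 × √330.6 = 47.64 m.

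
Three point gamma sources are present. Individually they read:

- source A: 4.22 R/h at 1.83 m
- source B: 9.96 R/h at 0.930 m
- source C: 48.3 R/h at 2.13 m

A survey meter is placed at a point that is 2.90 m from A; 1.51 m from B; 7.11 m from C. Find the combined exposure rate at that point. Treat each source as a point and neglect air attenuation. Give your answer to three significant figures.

Each source contributes Iᵢ·(dᵢ/rᵢ)²; contributions add.
A: 4.22 × (1.83/2.90)² = 1.680 R/h
B: 9.96 × (0.930/1.51)² = 3.778 R/h
C: 48.3 × (2.13/7.11)² = 4.335 R/h
Total = 1.680 + 3.778 + 4.335 = 9.793 R/h.

9.79 R/h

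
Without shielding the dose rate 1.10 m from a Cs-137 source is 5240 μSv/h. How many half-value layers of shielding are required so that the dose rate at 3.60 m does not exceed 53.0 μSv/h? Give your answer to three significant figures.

3.21 half-value layers

At 3.60 m, distance alone gives (1.10/3.60)² = 0.09336, so 5240 × 0.09336 = 489.2 μSv/h.
Further attenuation needed: 489.2/53.0 = 9.230.
n = log₂(9.230) = 3.206 half-value layers.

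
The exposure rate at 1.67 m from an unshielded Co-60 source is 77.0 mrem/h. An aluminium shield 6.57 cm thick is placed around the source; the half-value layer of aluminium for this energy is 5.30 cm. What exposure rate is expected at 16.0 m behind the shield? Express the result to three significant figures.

Distance alone: 77.0 × (1.67/16.0)² = 77.0 × 0.01089 = 0.8385 mrem/h.
Shield: 6.57/5.30 = 1.240 half-value layers → attenuation 2^(−1.240) = 0.4234.
Combined: 0.8385 × 0.4234 = 0.3550 mrem/h.

0.355 mrem/h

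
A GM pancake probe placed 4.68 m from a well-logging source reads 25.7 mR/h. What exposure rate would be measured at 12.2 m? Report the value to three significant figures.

Since intensity falls as 1/r², scaling from 4.68 m to 12.2 m:
25.7 × (4.68/12.2)² = 25.7 × 0.1472 = 3.783 mR/h.

3.78 mR/h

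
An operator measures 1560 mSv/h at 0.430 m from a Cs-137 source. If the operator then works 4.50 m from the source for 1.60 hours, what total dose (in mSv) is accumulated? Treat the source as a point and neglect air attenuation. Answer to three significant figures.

22.8 mSv

By the inverse-square law, rate at 4.50 m:
1560 × (0.430/4.50)² = 1560 × 0.009131 = 14.24 mSv/h.
Dose = rate × time = 14.24 mSv/h × 1.600 h = 22.78 mSv.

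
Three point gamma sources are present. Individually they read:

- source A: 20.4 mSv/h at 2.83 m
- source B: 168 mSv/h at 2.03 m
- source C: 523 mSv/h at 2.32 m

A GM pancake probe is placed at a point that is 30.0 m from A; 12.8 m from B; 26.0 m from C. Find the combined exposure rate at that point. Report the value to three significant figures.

By superposition, sum each source's inverse-square contribution:
A: 20.4 × (2.83/30.0)² = 0.1815 mSv/h
B: 168 × (2.03/12.8)² = 4.226 mSv/h
C: 523 × (2.32/26.0)² = 4.164 mSv/h
Total = 0.1815 + 4.226 + 4.164 = 8.572 mSv/h.

8.57 mSv/h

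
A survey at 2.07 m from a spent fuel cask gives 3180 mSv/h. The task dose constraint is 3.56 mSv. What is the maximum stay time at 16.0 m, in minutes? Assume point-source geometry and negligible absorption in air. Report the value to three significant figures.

4.01 min

By the inverse-square law, rate at 16.0 m:
(2.07/16.0)² = 0.01674, so 3180 × 0.01674 = 53.23 mSv/h.
Stay time = 3.56 mSv ÷ 53.23 mSv/h = 0.06688 h = 4.013 min.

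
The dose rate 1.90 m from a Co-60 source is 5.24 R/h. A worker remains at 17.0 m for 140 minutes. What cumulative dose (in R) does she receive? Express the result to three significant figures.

Applying the 1/r² law, rate at 17.0 m:
(1.90/17.0)² = 0.01249, so 5.24 × 0.01249 = 0.06545 R/h.
Dose = rate × time = 0.06545 R/h × 2.333 h = 0.1527 R.

0.153 R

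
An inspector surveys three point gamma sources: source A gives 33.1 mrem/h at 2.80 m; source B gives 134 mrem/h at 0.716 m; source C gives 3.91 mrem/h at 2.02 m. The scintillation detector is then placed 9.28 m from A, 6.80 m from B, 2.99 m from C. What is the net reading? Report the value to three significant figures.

6.28 mrem/h

Each source contributes Iᵢ·(dᵢ/rᵢ)²; contributions add.
A: 33.1 × (2.80/9.28)² = 3.013 mrem/h
B: 134 × (0.716/6.80)² = 1.486 mrem/h
C: 3.91 × (2.02/2.99)² = 1.785 mrem/h
Total = 3.013 + 1.486 + 1.785 = 6.284 mrem/h.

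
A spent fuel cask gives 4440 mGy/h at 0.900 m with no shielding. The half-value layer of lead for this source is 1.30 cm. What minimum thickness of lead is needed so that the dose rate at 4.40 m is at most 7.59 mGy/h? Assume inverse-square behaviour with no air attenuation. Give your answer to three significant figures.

6.00 cm

At 4.40 m, distance alone gives (0.900/4.40)² = 0.04184, so 4440 × 0.04184 = 185.8 mGy/h.
Further attenuation needed: 185.8/7.59 = 24.48.
n = log₂(24.48) = 4.614 half-value layers.
Thickness = 4.614 × 1.30 cm = 5.998 cm.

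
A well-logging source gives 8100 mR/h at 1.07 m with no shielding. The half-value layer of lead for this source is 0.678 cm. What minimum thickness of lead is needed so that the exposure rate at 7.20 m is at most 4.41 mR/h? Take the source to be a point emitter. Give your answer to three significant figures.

3.62 cm

At 7.20 m, distance alone gives (1.07/7.20)² = 0.02209, so 8100 × 0.02209 = 178.9 mR/h.
Further attenuation needed: 178.9/4.41 = 40.57.
n = log₂(40.57) = 5.342 half-value layers.
Thickness = 5.342 × 0.678 cm = 3.622 cm.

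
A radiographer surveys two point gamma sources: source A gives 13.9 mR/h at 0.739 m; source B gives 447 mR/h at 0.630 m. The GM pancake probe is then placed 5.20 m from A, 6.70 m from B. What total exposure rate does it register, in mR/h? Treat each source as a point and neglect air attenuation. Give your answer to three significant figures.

4.23 mR/h

By superposition, sum each source's inverse-square contribution:
A: 13.9 × (0.739/5.20)² = 0.2807 mR/h
B: 447 × (0.630/6.70)² = 3.952 mR/h
Total = 0.2807 + 3.952 = 4.233 mR/h.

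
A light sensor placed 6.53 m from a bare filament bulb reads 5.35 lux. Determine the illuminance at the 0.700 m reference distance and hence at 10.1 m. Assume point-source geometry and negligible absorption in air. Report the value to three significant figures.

Applying the 1/r² law,
At 0.700 m: (6.53/0.700)² = 87.02, so 5.35 × 87.02 = 465.6 lux
At 10.1 m: 465.6 × (0.700/10.1)² = 465.6 × 0.004803 = 2.236 lux.

466 lux; 2.24 lux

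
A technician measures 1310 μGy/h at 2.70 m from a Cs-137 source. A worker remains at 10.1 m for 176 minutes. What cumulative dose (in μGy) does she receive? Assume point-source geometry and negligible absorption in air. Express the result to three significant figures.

By the inverse-square law, rate at 10.1 m:
1310 × (2.70/10.1)² = 1310 × 0.07146 = 93.61 μGy/h.
Dose = rate × time = 93.61 μGy/h × 2.933 h = 274.6 μGy.

275 μGy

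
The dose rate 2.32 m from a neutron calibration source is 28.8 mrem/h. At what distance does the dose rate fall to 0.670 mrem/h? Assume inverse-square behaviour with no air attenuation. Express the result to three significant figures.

Intensity scales as (d₁/d₂)², so d₂ = d₁·√(I₁/I₂).
I₁/I₂ = 28.8/0.670 = 42.99, so d₂ = 2.32 × √42.99 = 15.21 m.

15.2 m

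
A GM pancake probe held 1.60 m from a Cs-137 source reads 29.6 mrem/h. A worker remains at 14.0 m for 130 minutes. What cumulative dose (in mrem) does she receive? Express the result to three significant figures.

By the inverse-square law, rate at 14.0 m:
29.6 × (1.60/14.0)² = 29.6 × 0.01306 = 0.3866 mrem/h.
Dose = rate × time = 0.3866 mrem/h × 2.167 h = 0.8378 mrem.

0.838 mrem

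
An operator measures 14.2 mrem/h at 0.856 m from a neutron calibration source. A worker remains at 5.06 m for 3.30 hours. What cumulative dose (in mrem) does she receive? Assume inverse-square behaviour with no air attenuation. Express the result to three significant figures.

1.34 mrem

By the inverse-square law, rate at 5.06 m:
(0.856/5.06)² = 0.02862, so 14.2 × 0.02862 = 0.4064 mrem/h.
Dose = rate × time = 0.4064 mrem/h × 3.300 h = 1.341 mrem.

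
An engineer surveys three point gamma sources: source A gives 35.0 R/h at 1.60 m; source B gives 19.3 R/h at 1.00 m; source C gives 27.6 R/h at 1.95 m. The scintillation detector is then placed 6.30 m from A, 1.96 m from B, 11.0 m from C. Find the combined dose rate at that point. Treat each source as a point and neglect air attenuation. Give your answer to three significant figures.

8.15 R/h

Each source contributes Iᵢ·(dᵢ/rᵢ)²; contributions add.
A: 35.0 × (1.60/6.30)² = 2.257 R/h
B: 19.3 × (1.00/1.96)² = 5.024 R/h
C: 27.6 × (1.95/11.0)² = 0.8673 R/h
Total = 2.257 + 5.024 + 0.8673 = 8.148 R/h.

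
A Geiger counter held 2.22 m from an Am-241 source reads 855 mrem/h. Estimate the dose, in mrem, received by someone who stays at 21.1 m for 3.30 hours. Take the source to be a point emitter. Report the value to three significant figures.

31.2 mrem

Since intensity falls as 1/r², rate at 21.1 m:
855 × (2.22/21.1)² = 855 × 0.01107 = 9.465 mrem/h.
Dose = rate × time = 9.465 mrem/h × 3.300 h = 31.23 mrem.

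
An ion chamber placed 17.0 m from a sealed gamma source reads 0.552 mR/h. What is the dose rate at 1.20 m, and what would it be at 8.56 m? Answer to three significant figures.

111 mR/h; 2.18 mR/h

Using I₁d₁² = I₂d₂²,
At 1.20 m: 0.552 × (17.0/1.20)² = 0.552 × 200.7 = 110.8 mR/h
At 8.56 m: (1.20/8.56)² = 0.01965, so 110.8 × 0.01965 = 2.177 mR/h.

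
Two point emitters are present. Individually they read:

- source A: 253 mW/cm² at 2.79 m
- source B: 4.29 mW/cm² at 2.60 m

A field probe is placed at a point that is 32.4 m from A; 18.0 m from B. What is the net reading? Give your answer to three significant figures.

Each source contributes Iᵢ·(dᵢ/rᵢ)²; contributions add.
A: 253 × (2.79/32.4)² = 1.876 mW/cm²
B: 4.29 × (2.60/18.0)² = 0.08951 mW/cm²
Total = 1.876 + 0.08951 = 1.966 mW/cm².

1.97 mW/cm²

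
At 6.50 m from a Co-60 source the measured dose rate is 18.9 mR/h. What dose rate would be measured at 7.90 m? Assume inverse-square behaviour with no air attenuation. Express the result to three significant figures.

By the inverse-square law, scaling from 6.50 m to 7.90 m:
(6.50/7.90)² = 0.6770, so 18.9 × 0.6770 = 12.80 mR/h.

12.8 mR/h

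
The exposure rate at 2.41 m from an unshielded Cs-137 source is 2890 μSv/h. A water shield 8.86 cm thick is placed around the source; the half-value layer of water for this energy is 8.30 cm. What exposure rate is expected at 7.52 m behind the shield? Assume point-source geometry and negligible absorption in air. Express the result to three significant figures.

Distance alone: (2.41/7.52)² = 0.1027, so 2890 × 0.1027 = 296.8 μSv/h.
Shield: 8.86/8.30 = 1.067 half-value layers → attenuation 2^(−1.067) = 0.4773.
Combined: 296.8 × 0.4773 = 141.7 μSv/h.

142 μSv/h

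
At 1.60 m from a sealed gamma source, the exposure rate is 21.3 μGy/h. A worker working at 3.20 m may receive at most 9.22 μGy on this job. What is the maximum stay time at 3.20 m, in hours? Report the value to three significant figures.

1.73 h

Since intensity falls as 1/r², rate at 3.20 m:
(1.60/3.20)² = 0.2500, so 21.3 × 0.2500 = 5.325 μGy/h.
Stay time = 9.22 μGy ÷ 5.325 μGy/h = 1.731 h.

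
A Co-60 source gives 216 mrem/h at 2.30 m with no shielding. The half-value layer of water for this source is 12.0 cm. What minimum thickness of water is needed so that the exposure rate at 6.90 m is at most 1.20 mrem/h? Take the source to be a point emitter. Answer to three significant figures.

At 6.90 m, distance alone gives (2.30/6.90)² = 0.1111, so 216 × 0.1111 = 24.00 mrem/h.
Further attenuation needed: 24.00/1.20 = 20.00.
n = log₂(20.00) = 4.322 half-value layers.
Thickness = 4.322 × 12.0 cm = 51.86 cm.

51.9 cm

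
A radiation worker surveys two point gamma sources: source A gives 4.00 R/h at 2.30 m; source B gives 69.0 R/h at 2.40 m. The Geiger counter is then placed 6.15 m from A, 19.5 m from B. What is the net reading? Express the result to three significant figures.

Each source contributes Iᵢ·(dᵢ/rᵢ)²; contributions add.
A: 4.00 × (2.30/6.15)² = 0.5595 R/h
B: 69.0 × (2.40/19.5)² = 1.045 R/h
Total = 0.5595 + 1.045 = 1.604 R/h.

1.60 R/h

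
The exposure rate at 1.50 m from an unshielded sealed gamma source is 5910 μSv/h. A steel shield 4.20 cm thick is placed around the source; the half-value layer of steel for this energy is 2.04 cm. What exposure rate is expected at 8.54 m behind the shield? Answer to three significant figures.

43.8 μSv/h

Distance alone: (1.50/8.54)² = 0.03085, so 5910 × 0.03085 = 182.3 μSv/h.
Shield: 4.20/2.04 = 2.059 half-value layers → attenuation 2^(−2.059) = 0.2400.
Combined: 182.3 × 0.2400 = 43.75 μSv/h.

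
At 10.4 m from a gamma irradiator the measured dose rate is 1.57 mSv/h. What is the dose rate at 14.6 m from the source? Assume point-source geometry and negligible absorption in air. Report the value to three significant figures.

Intensity scales as (d₁/d₂)², so scaling from 10.4 m to 14.6 m:
1.57 × (10.4/14.6)² = 1.57 × 0.5074 = 0.7966 mSv/h.

0.797 mSv/h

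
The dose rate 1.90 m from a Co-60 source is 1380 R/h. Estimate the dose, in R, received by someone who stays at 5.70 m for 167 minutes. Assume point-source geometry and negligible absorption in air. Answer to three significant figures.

Intensity scales as (d₁/d₂)², so rate at 5.70 m:
1380 × (1.90/5.70)² = 1380 × 0.1111 = 153.3 R/h.
Dose = rate × time = 153.3 R/h × 2.783 h = 426.6 R.

427 R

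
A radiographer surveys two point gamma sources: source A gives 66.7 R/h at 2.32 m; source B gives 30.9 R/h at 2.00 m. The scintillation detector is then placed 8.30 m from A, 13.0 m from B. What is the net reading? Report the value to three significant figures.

5.94 R/h

Each source contributes Iᵢ·(dᵢ/rᵢ)²; contributions add.
A: 66.7 × (2.32/8.30)² = 5.211 R/h
B: 30.9 × (2.00/13.0)² = 0.7314 R/h
Total = 5.211 + 0.7314 = 5.942 R/h.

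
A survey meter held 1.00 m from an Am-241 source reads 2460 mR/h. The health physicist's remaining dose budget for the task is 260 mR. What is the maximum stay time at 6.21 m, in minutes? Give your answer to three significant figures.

Using I₁d₁² = I₂d₂², rate at 6.21 m:
(1.00/6.21)² = 0.02593, so 2460 × 0.02593 = 63.79 mR/h.
Stay time = 260 mR ÷ 63.79 mR/h = 4.076 h = 244.6 min.

245 min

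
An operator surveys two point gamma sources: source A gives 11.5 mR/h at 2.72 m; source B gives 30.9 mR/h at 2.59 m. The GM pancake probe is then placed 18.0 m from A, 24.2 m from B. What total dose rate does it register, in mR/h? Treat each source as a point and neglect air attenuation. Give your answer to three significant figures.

0.617 mR/h

Each source contributes Iᵢ·(dᵢ/rᵢ)²; contributions add.
A: 11.5 × (2.72/18.0)² = 0.2626 mR/h
B: 30.9 × (2.59/24.2)² = 0.3539 mR/h
Total = 0.2626 + 0.3539 = 0.6165 mR/h.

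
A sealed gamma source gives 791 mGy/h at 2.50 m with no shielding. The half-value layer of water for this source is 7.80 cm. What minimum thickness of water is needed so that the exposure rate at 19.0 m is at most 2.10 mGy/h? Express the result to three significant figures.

21.1 cm

At 19.0 m, distance alone gives 791 × (2.50/19.0)² = 791 × 0.01731 = 13.69 mGy/h.
Further attenuation needed: 13.69/2.10 = 6.519.
n = log₂(6.519) = 2.705 half-value layers.
Thickness = 2.705 × 7.80 cm = 21.10 cm.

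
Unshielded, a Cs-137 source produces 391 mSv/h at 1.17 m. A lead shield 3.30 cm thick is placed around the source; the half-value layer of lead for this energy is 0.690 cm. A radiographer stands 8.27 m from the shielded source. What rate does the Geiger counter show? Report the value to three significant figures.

Distance alone: 391 × (1.17/8.27)² = 391 × 0.02002 = 7.828 mSv/h.
Shield: 3.30/0.690 = 4.783 half-value layers → attenuation 2^(−4.783) = 0.03632.
Combined: 7.828 × 0.03632 = 0.2843 mSv/h.

0.284 mSv/h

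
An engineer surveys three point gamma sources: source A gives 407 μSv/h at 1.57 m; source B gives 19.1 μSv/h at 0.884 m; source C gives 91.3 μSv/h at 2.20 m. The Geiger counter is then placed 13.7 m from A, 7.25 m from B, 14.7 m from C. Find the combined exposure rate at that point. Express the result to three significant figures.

By superposition, sum each source's inverse-square contribution:
A: 407 × (1.57/13.7)² = 5.345 μSv/h
B: 19.1 × (0.884/7.25)² = 0.2840 μSv/h
C: 91.3 × (2.20/14.7)² = 2.045 μSv/h
Total = 5.345 + 0.2840 + 2.045 = 7.674 μSv/h.

7.67 μSv/h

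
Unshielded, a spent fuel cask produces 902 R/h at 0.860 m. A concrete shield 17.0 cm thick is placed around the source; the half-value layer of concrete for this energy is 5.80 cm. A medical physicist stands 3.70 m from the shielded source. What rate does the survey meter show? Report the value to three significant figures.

6.39 R/h

Distance alone: 902 × (0.860/3.70)² = 902 × 0.05402 = 48.73 R/h.
Shield: 17.0/5.80 = 2.931 half-value layers → attenuation 2^(−2.931) = 0.1311.
Combined: 48.73 × 0.1311 = 6.389 R/h.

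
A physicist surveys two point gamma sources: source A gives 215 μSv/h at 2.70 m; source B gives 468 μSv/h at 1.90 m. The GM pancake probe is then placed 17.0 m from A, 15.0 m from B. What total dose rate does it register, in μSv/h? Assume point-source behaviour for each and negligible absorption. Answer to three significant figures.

By superposition, sum each source's inverse-square contribution:
A: 215 × (2.70/17.0)² = 5.423 μSv/h
B: 468 × (1.90/15.0)² = 7.509 μSv/h
Total = 5.423 + 7.509 = 12.93 μSv/h.

12.9 μSv/h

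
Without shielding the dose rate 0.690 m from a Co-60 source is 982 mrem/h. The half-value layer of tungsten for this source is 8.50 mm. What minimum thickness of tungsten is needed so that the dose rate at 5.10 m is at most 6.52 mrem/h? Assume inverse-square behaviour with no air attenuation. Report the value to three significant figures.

12.4 mm

At 5.10 m, distance alone gives 982 × (0.690/5.10)² = 982 × 0.01830 = 17.97 mrem/h.
Further attenuation needed: 17.97/6.52 = 2.756.
n = log₂(2.756) = 1.463 half-value layers.
Thickness = 1.463 × 8.50 mm = 12.44 mm.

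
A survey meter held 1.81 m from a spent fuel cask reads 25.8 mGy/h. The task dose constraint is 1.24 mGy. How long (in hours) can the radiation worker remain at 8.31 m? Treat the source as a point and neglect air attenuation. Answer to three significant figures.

1.01 h

By the inverse-square law, rate at 8.31 m:
(1.81/8.31)² = 0.04744, so 25.8 × 0.04744 = 1.224 mGy/h.
Stay time = 1.24 mGy ÷ 1.224 mGy/h = 1.013 h.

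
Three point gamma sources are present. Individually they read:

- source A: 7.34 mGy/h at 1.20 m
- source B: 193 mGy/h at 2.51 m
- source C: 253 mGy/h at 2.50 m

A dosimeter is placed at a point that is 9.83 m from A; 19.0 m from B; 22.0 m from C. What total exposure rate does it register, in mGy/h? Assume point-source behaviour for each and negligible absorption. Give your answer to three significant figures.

Each source contributes Iᵢ·(dᵢ/rᵢ)²; contributions add.
A: 7.34 × (1.20/9.83)² = 0.1094 mGy/h
B: 193 × (2.51/19.0)² = 3.368 mGy/h
C: 253 × (2.50/22.0)² = 3.267 mGy/h
Total = 0.1094 + 3.368 + 3.267 = 6.744 mGy/h.

6.74 mGy/h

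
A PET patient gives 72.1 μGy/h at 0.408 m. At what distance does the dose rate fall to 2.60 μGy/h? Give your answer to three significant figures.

Since intensity falls as 1/r², d₂ = d₁·√(I₁/I₂).
I₁/I₂ = 72.1/2.60 = 27.73, so d₂ = 0.408 × √27.73 = 2.148 m.

2.15 m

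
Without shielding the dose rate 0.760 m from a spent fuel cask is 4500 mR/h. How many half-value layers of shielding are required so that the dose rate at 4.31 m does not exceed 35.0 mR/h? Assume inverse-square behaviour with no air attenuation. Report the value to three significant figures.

At 4.31 m, distance alone gives 4500 × (0.760/4.31)² = 4500 × 0.03109 = 139.9 mR/h.
Further attenuation needed: 139.9/35.0 = 3.997.
n = log₂(3.997) = 1.999 half-value layers.

2.00 half-value layers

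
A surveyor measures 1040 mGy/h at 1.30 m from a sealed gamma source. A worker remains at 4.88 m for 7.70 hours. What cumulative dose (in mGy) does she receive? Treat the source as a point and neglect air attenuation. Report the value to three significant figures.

568 mGy

Since intensity falls as 1/r², rate at 4.88 m:
(1.30/4.88)² = 0.07097, so 1040 × 0.07097 = 73.81 mGy/h.
Dose = rate × time = 73.81 mGy/h × 7.700 h = 568.3 mGy.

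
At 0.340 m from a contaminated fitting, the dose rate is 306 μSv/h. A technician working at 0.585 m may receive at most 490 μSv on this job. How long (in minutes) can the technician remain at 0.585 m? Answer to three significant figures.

284 min

Using I₁d₁² = I₂d₂², rate at 0.585 m:
306 × (0.340/0.585)² = 306 × 0.3378 = 103.4 μSv/h.
Stay time = 490 μSv ÷ 103.4 μSv/h = 4.739 h = 284.3 min.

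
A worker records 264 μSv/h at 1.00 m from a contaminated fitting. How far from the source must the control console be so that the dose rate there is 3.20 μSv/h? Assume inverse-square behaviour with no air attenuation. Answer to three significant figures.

Using I₁d₁² = I₂d₂², d₂ = d₁·√(I₁/I₂).
I₁/I₂ = 264/3.20 = 82.50, so d₂ = 1.00 × √82.50 = 9.083 m.

9.08 m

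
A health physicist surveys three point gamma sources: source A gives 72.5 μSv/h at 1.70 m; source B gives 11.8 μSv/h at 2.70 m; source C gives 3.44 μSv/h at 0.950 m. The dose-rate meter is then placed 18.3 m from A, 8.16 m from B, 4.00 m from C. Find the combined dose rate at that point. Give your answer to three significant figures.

2.11 μSv/h

By superposition, sum each source's inverse-square contribution:
A: 72.5 × (1.70/18.3)² = 0.6257 μSv/h
B: 11.8 × (2.70/8.16)² = 1.292 μSv/h
C: 3.44 × (0.950/4.00)² = 0.1940 μSv/h
Total = 0.6257 + 1.292 + 0.1940 = 2.112 μSv/h.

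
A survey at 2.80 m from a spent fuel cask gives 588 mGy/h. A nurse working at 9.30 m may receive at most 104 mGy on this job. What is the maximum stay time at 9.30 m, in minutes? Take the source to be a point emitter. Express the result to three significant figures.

Using I₁d₁² = I₂d₂², rate at 9.30 m:
588 × (2.80/9.30)² = 588 × 0.09065 = 53.30 mGy/h.
Stay time = 104 mGy ÷ 53.30 mGy/h = 1.951 h = 117.1 min.

117 min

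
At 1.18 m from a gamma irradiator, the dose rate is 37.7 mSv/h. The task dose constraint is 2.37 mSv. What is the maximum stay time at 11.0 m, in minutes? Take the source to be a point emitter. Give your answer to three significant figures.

328 min

By the inverse-square law, rate at 11.0 m:
(1.18/11.0)² = 0.01151, so 37.7 × 0.01151 = 0.4339 mSv/h.
Stay time = 2.37 mSv ÷ 0.4339 mSv/h = 5.462 h = 327.7 min.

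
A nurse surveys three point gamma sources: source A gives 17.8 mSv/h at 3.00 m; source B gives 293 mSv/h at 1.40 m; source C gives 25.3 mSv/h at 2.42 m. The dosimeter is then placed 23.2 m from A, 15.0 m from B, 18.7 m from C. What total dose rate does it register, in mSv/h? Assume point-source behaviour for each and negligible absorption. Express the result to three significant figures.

Each source contributes Iᵢ·(dᵢ/rᵢ)²; contributions add.
A: 17.8 × (3.00/23.2)² = 0.2976 mSv/h
B: 293 × (1.40/15.0)² = 2.552 mSv/h
C: 25.3 × (2.42/18.7)² = 0.4237 mSv/h
Total = 0.2976 + 2.552 + 0.4237 = 3.273 mSv/h.

3.27 mSv/h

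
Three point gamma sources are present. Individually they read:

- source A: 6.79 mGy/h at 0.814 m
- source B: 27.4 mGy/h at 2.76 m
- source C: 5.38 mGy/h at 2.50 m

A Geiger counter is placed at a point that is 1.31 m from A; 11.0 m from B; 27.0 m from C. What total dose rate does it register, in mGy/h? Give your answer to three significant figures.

4.39 mGy/h

By superposition, sum each source's inverse-square contribution:
A: 6.79 × (0.814/1.31)² = 2.622 mGy/h
B: 27.4 × (2.76/11.0)² = 1.725 mGy/h
C: 5.38 × (2.50/27.0)² = 0.04612 mGy/h
Total = 2.622 + 1.725 + 0.04612 = 4.393 mGy/h.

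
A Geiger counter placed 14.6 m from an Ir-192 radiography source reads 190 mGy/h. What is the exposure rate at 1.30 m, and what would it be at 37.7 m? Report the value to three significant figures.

24000 mGy/h; 28.5 mGy/h

By the inverse-square law,
At 1.30 m: (14.6/1.30)² = 126.1, so 190 × 126.1 = 23960 mGy/h
At 37.7 m: (1.30/37.7)² = 0.001189, so 23960 × 0.001189 = 28.49 mGy/h.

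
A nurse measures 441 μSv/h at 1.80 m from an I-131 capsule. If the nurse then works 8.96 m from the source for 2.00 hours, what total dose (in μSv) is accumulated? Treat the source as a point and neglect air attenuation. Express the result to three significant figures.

Using I₁d₁² = I₂d₂², rate at 8.96 m:
(1.80/8.96)² = 0.04036, so 441 × 0.04036 = 17.80 μSv/h.
Dose = rate × time = 17.80 μSv/h × 2.000 h = 35.60 μSv.

35.6 μSv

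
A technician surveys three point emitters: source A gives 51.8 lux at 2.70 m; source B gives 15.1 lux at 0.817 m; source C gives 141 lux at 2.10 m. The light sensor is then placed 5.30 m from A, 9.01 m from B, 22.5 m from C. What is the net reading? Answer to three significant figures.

By superposition, sum each source's inverse-square contribution:
A: 51.8 × (2.70/5.30)² = 13.44 lux
B: 15.1 × (0.817/9.01)² = 0.1242 lux
C: 141 × (2.10/22.5)² = 1.228 lux
Total = 13.44 + 0.1242 + 1.228 = 14.79 lux.

14.8 lux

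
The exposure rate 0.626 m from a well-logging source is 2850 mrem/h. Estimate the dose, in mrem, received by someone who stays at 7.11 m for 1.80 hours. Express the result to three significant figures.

Applying the 1/r² law, rate at 7.11 m:
(0.626/7.11)² = 0.007752, so 2850 × 0.007752 = 22.09 mrem/h.
Dose = rate × time = 22.09 mrem/h × 1.800 h = 39.76 mrem.

39.8 mrem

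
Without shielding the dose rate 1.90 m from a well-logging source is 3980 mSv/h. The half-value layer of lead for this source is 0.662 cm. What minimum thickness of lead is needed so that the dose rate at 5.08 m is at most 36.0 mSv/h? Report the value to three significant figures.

2.62 cm

At 5.08 m, distance alone gives (1.90/5.08)² = 0.1399, so 3980 × 0.1399 = 556.8 mSv/h.
Further attenuation needed: 556.8/36.0 = 15.47.
n = log₂(15.47) = 3.951 half-value layers.
Thickness = 3.951 × 0.662 cm = 2.616 cm.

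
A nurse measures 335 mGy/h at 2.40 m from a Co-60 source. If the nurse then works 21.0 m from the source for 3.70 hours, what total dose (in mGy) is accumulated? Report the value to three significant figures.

16.2 mGy

Using I₁d₁² = I₂d₂², rate at 21.0 m:
335 × (2.40/21.0)² = 335 × 0.01306 = 4.375 mGy/h.
Dose = rate × time = 4.375 mGy/h × 3.700 h = 16.19 mGy.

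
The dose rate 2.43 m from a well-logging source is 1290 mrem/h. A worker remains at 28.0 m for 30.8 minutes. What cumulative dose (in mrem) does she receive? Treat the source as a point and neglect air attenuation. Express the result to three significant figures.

Using I₁d₁² = I₂d₂², rate at 28.0 m:
(2.43/28.0)² = 0.007532, so 1290 × 0.007532 = 9.716 mrem/h.
Dose = rate × time = 9.716 mrem/h × 0.5133 h = 4.987 mrem.

4.99 mrem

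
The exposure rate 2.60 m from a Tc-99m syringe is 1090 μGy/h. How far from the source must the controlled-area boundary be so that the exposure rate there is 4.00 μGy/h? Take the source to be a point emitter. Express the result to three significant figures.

42.9 m

Intensity scales as (d₁/d₂)², so d₂ = d₁·√(I₁/I₂).
I₁/I₂ = 1090/4.00 = 272.5, so d₂ = 2.60 × √272.5 = 42.92 m.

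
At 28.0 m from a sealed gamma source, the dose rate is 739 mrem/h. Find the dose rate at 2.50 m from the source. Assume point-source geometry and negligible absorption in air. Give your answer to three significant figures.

92700 mrem/h

Using I₁d₁² = I₂d₂², the rate at 2.50 m is
(28.0/2.50)² = 125.4, so 739 × 125.4 = 92670 mrem/h.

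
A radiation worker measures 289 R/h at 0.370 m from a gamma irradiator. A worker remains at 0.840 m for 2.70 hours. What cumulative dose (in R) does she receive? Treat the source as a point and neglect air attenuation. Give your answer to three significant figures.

Intensity scales as (d₁/d₂)², so rate at 0.840 m:
(0.370/0.840)² = 0.1940, so 289 × 0.1940 = 56.07 R/h.
Dose = rate × time = 56.07 R/h × 2.700 h = 151.4 R.

151 R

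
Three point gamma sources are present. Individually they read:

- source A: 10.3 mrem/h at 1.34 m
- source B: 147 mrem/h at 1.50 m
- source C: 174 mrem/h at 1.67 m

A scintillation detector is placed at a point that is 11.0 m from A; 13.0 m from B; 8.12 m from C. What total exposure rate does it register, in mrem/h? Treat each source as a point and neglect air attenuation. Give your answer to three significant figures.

9.47 mrem/h

Each source contributes Iᵢ·(dᵢ/rᵢ)²; contributions add.
A: 10.3 × (1.34/11.0)² = 0.1528 mrem/h
B: 147 × (1.50/13.0)² = 1.957 mrem/h
C: 174 × (1.67/8.12)² = 7.360 mrem/h
Total = 0.1528 + 1.957 + 7.360 = 9.470 mrem/h.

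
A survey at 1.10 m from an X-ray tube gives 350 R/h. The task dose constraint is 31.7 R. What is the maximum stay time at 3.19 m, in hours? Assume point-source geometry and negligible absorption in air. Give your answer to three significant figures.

Applying the 1/r² law, rate at 3.19 m:
(1.10/3.19)² = 0.1189, so 350 × 0.1189 = 41.62 R/h.
Stay time = 31.7 R ÷ 41.62 R/h = 0.7617 h.

0.762 h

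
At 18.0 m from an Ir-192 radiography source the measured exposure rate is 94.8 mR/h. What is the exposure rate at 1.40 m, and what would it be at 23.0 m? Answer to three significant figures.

15700 mR/h; 58.1 mR/h

Applying the 1/r² law,
At 1.40 m: 94.8 × (18.0/1.40)² = 94.8 × 165.3 = 15670 mR/h
At 23.0 m: 15670 × (1.40/23.0)² = 15670 × 0.003705 = 58.06 mR/h.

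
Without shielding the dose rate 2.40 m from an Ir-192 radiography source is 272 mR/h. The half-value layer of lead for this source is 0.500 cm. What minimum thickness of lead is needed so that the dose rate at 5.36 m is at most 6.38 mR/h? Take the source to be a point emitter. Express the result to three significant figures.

At 5.36 m, distance alone gives 272 × (2.40/5.36)² = 272 × 0.2005 = 54.54 mR/h.
Further attenuation needed: 54.54/6.38 = 8.549.
n = log₂(8.549) = 3.096 half-value layers.
Thickness = 3.096 × 0.500 cm = 1.548 cm.

1.55 cm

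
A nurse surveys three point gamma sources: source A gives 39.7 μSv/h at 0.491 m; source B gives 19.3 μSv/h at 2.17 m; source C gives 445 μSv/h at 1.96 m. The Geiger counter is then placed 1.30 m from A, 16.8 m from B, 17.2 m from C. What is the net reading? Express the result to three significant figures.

Each source contributes Iᵢ·(dᵢ/rᵢ)²; contributions add.
A: 39.7 × (0.491/1.30)² = 5.663 μSv/h
B: 19.3 × (2.17/16.8)² = 0.3220 μSv/h
C: 445 × (1.96/17.2)² = 5.779 μSv/h
Total = 5.663 + 0.3220 + 5.779 = 11.76 μSv/h.

11.8 μSv/h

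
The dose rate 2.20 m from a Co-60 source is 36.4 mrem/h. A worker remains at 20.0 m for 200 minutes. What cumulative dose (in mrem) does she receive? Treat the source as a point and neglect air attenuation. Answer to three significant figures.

1.47 mrem

Since intensity falls as 1/r², rate at 20.0 m:
(2.20/20.0)² = 0.01210, so 36.4 × 0.01210 = 0.4404 mrem/h.
Dose = rate × time = 0.4404 mrem/h × 3.333 h = 1.468 mrem.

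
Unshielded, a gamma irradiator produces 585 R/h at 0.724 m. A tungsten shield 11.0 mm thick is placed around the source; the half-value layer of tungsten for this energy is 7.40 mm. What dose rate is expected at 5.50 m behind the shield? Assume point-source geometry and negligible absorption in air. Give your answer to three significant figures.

3.62 R/h

Distance alone: 585 × (0.724/5.50)² = 585 × 0.01733 = 10.14 R/h.
Shield: 11.0/7.40 = 1.486 half-value layers → attenuation 2^(−1.486) = 0.3570.
Combined: 10.14 × 0.3570 = 3.620 R/h.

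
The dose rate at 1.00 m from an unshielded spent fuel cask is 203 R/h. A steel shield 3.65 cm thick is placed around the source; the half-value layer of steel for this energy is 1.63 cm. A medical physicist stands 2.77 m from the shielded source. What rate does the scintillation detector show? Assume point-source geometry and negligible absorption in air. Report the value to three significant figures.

5.60 R/h

Distance alone: 203 × (1.00/2.77)² = 203 × 0.1303 = 26.45 R/h.
Shield: 3.65/1.63 = 2.239 half-value layers → attenuation 2^(−2.239) = 0.2118.
Combined: 26.45 × 0.2118 = 5.602 R/h.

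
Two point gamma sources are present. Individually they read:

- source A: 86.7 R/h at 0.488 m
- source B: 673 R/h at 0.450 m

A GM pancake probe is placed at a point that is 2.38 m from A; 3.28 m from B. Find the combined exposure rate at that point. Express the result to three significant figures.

16.3 R/h

Each source contributes Iᵢ·(dᵢ/rᵢ)²; contributions add.
A: 86.7 × (0.488/2.38)² = 3.645 R/h
B: 673 × (0.450/3.28)² = 12.67 R/h
Total = 3.645 + 12.67 = 16.32 R/h.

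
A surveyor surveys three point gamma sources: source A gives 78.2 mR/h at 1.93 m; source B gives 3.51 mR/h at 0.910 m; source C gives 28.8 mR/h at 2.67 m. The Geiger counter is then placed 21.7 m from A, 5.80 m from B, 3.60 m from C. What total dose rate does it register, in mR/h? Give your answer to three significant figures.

Each source contributes Iᵢ·(dᵢ/rᵢ)²; contributions add.
A: 78.2 × (1.93/21.7)² = 0.6186 mR/h
B: 3.51 × (0.910/5.80)² = 0.08640 mR/h
C: 28.8 × (2.67/3.60)² = 15.84 mR/h
Total = 0.6186 + 0.08640 + 15.84 = 16.54 mR/h.

16.5 mR/h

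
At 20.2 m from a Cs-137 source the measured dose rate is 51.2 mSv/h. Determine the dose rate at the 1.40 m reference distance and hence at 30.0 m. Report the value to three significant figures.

10700 mSv/h; 23.2 mSv/h

By the inverse-square law,
At 1.40 m: 51.2 × (20.2/1.40)² = 51.2 × 208.2 = 10660 mSv/h
At 30.0 m: 10660 × (1.40/30.0)² = 10660 × 0.002178 = 23.22 mSv/h.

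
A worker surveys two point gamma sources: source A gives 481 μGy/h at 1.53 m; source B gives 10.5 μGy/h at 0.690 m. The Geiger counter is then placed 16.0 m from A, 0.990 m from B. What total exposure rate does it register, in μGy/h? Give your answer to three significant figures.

9.50 μGy/h

Each source contributes Iᵢ·(dᵢ/rᵢ)²; contributions add.
A: 481 × (1.53/16.0)² = 4.398 μGy/h
B: 10.5 × (0.690/0.990)² = 5.101 μGy/h
Total = 4.398 + 5.101 = 9.499 μGy/h.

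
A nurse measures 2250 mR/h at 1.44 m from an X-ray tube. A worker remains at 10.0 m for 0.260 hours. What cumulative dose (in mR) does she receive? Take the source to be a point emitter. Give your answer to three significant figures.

Since intensity falls as 1/r², rate at 10.0 m:
2250 × (1.44/10.0)² = 2250 × 0.02074 = 46.67 mR/h.
Dose = rate × time = 46.67 mR/h × 0.2600 h = 12.13 mR.

12.1 mR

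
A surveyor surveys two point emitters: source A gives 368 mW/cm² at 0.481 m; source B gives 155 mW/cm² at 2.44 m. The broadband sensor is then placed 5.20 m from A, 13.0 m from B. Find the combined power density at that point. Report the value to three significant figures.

8.61 mW/cm²

Each source contributes Iᵢ·(dᵢ/rᵢ)²; contributions add.
A: 368 × (0.481/5.20)² = 3.149 mW/cm²
B: 155 × (2.44/13.0)² = 5.460 mW/cm²
Total = 3.149 + 5.460 = 8.609 mW/cm².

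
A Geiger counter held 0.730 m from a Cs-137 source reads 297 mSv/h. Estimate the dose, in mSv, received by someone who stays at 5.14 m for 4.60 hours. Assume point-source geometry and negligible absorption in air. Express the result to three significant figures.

27.6 mSv

Since intensity falls as 1/r², rate at 5.14 m:
297 × (0.730/5.14)² = 297 × 0.02017 = 5.990 mSv/h.
Dose = rate × time = 5.990 mSv/h × 4.600 h = 27.55 mSv.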